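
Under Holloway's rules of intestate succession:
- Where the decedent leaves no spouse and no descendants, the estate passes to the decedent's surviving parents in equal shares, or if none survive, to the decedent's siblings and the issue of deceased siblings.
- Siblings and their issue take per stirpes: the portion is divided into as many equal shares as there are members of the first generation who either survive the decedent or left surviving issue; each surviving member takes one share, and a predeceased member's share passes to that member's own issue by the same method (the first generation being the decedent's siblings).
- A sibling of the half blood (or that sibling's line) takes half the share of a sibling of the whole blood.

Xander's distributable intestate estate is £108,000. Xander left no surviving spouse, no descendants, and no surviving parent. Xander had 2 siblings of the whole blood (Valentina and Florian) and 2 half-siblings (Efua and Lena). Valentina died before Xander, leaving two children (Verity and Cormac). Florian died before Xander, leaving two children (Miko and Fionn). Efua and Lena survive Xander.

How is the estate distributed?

Verity: £18,000; Cormac: £18,000; Miko: £18,000; Fionn: £18,000; Efua: £18,000; Lena: £18,000

The entire £108,000 passes to the siblings and their issue.
Counting each half-blood sibling's line as half a unit, there are 3 units in £108,000, so one unit is £36,000. Whole-blood lines (Valentina and Florian) take £36,000 each; half-blood lines (Efua and Lena) take £18,000 each.
Valentina's share (£36,000) is divided into 2 shares of £18,000: Verity and Cormac each take £18,000.
Florian's share (£36,000) is divided into 2 shares of £18,000: Miko and Fionn each take £18,000.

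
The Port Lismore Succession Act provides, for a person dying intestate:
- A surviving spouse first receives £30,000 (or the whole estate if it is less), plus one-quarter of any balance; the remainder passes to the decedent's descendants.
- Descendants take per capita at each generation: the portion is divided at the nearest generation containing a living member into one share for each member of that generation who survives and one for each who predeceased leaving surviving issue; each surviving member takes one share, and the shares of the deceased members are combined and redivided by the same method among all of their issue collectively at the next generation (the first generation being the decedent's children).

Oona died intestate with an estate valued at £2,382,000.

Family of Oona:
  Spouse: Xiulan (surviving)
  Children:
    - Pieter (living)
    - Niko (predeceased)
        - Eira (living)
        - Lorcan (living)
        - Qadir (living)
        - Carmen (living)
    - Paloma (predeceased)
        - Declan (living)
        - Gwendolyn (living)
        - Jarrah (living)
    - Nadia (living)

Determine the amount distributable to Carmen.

Xiulan first takes £30,000, leaving a balance of £2,352,000. Xiulan then takes one-quarter of the balance (£588,000), for a total of £618,000. The remaining £1,764,000 passes to the descendants.
The descendants' portion (£1,764,000) is divided at the children's generation into 4 shares of £441,000. Pieter and Nadia each take £441,000. The 2 shares of the deceased (Niko and Paloma) are combined into a pool of £882,000.
That pool (£882,000) is divided at the grandchildren's generation equally among Eira, Lorcan, Qadir, Carmen, Declan, Gwendolyn, and Jarrah: £126,000 each.

Carmen receives £126,000.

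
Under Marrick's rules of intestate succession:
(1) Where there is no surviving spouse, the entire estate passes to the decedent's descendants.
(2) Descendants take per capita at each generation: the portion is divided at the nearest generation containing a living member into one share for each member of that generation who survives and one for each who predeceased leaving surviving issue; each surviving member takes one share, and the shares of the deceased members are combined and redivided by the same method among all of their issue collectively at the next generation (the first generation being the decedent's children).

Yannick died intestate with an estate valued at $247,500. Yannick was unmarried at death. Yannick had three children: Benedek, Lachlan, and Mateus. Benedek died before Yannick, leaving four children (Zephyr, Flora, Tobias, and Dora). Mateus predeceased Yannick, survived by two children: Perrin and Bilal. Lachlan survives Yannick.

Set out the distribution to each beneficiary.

Zephyr: $27,500; Flora: $27,500; Tobias: $27,500; Dora: $27,500; Lachlan: $82,500; Perrin: $27,500; Bilal: $27,500

The entire $247,500 passes to the descendants.
That amount ($247,500) is divided at the children's generation into 3 shares of $82,500. Lachlan takes $82,500. The 2 shares of the deceased (Benedek and Mateus) are combined into a pool of $165,000.
That pool ($165,000) is divided at the grandchildren's generation equally among Zephyr, Flora, Tobias, Dora, Perrin, and Bilal: $27,500 each.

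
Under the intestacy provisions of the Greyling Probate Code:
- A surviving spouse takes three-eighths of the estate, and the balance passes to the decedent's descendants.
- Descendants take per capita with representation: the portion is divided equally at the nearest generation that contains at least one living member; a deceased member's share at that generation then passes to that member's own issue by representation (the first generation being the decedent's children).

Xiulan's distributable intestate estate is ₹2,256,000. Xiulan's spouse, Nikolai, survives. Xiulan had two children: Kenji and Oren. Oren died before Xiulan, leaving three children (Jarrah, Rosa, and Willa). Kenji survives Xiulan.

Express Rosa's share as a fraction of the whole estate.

Nikolai takes three-eighths of ₹2,256,000 = ₹846,000. The remaining ₹1,410,000 passes to the descendants.
The descendants' portion (₹1,410,000) is divided into 2 shares of ₹705,000: Kenji takes ₹705,000; Oren's ₹705,000 share passes to Oren's issue.
Oren's share (₹705,000) is divided into 3 shares of ₹235,000: Jarrah, Rosa, and Willa each take ₹235,000.

Rosa receives 5/48 of the estate.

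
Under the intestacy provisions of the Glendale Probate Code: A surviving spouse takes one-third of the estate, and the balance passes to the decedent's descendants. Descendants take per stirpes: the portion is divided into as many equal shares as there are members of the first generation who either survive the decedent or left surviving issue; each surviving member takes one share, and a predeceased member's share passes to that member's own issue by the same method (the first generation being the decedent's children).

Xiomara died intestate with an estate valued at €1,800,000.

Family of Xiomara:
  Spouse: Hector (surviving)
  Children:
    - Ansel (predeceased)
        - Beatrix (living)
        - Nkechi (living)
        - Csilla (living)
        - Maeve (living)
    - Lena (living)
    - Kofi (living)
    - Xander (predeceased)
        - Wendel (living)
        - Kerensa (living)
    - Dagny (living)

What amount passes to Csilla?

Csilla receives €60,000.

Hector takes one-third of €1,800,000 = €600,000. The remaining €1,200,000 passes to the descendants.
The descendants' portion (€1,200,000) is divided into 5 shares of €240,000: Lena, Kofi, and Dagny each take €240,000; Ansel's €240,000 share passes to Ansel's issue; Xander's €240,000 share passes to Xander's issue.
Ansel's share (€240,000) is divided into 4 shares of €60,000: Beatrix, Nkechi, Csilla, and Maeve each take €60,000.
Xander's share (€240,000) is divided into 2 shares of €120,000: Wendel and Kerensa each take €120,000.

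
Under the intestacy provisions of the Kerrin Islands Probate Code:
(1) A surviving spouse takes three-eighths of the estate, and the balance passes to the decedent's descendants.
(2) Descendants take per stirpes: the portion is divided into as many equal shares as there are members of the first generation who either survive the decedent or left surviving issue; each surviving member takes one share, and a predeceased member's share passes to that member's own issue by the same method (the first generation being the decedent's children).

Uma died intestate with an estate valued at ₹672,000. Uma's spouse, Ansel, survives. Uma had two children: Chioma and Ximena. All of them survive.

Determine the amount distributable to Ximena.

Ansel takes three-eighths of ₹672,000 = ₹252,000. The remaining ₹420,000 passes to the descendants.
The descendants' portion (₹420,000) is divided into 2 shares of ₹210,000: Chioma and Ximena each take ₹210,000.

Ximena receives ₹210,000.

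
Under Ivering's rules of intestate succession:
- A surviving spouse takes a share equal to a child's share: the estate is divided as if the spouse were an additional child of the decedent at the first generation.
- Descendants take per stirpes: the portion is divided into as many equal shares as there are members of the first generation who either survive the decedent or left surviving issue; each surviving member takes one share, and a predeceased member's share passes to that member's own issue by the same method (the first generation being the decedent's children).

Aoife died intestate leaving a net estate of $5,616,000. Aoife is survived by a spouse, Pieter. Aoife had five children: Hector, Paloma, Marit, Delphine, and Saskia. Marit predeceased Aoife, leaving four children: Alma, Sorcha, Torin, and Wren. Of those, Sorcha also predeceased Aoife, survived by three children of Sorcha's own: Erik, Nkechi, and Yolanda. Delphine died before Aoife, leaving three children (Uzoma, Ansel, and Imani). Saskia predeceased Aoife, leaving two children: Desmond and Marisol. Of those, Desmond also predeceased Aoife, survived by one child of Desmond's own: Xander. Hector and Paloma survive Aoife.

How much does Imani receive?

Imani receives $312,000.

The spouse counts as an additional share at the children's level, so there are 6 primary shares of $936,000. Pieter takes one such share ($936,000).
The children's combined portion ($4,680,000) is divided into 5 shares of $936,000: Hector and Paloma each take $936,000; Marit's $936,000 share passes to Marit's issue; Delphine's $936,000 share passes to Delphine's issue; Saskia's $936,000 share passes to Saskia's issue.
Marit's share ($936,000) is divided into 4 shares of $234,000: Alma, Torin, and Wren each take $234,000; Sorcha's $234,000 share passes to Sorcha's issue.
Sorcha's share ($234,000) is divided into 3 shares of $78,000: Erik, Nkechi, and Yolanda each take $78,000.
Delphine's share ($936,000) is divided into 3 shares of $312,000: Uzoma, Ansel, and Imani each take $312,000.
Saskia's share ($936,000) is divided into 2 shares of $468,000: Marisol takes $468,000; Desmond's $468,000 share passes to Desmond's issue.
Desmond's share ($468,000) passes entirely to Xander.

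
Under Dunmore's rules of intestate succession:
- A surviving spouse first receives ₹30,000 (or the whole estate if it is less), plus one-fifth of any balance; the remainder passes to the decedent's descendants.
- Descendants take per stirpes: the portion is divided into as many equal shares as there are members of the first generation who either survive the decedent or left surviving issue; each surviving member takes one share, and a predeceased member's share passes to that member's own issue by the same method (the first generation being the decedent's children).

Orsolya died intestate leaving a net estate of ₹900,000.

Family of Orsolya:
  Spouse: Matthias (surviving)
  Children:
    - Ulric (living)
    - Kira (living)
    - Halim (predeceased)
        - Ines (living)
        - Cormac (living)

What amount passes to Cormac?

Cormac receives ₹116,000.

Matthias first takes ₹30,000, leaving a balance of ₹870,000. Matthias then takes one-fifth of the balance (₹174,000), for a total of ₹204,000. The remaining ₹696,000 passes to the descendants.
The descendants' portion (₹696,000) is divided into 3 shares of ₹232,000: Ulric and Kira each take ₹232,000; Halim's ₹232,000 share passes to Halim's issue.
Halim's share (₹232,000) is divided into 2 shares of ₹116,000: Ines and Cormac each take ₹116,000.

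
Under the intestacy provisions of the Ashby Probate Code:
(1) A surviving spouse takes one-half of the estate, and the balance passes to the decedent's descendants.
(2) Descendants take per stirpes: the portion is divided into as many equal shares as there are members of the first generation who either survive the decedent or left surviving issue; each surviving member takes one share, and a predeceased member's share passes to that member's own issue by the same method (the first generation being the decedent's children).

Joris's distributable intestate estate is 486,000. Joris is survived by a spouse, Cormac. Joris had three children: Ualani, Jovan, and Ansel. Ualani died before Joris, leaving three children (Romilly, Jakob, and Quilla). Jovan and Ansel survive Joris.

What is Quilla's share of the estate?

Quilla receives 27,000.

Cormac takes one-half of 486,000 = 243,000. The remaining 243,000 passes to the descendants.
The descendants' portion (243,000) is divided into 3 shares of 81,000: Jovan and Ansel each take 81,000; Ualani's 81,000 share passes to Ualani's issue.
Ualani's share (81,000) is divided into 3 shares of 27,000: Romilly, Jakob, and Quilla each take 27,000.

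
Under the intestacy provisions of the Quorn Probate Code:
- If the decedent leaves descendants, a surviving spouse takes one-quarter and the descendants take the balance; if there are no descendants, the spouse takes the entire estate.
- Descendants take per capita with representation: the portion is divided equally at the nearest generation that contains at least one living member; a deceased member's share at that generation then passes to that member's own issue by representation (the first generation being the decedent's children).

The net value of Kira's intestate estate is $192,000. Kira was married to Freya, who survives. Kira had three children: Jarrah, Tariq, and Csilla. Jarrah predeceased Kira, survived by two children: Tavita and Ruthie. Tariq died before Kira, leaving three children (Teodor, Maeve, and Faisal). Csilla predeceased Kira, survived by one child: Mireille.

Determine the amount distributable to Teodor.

Teodor receives $24,000.

Freya takes one-quarter of $192,000 = $48,000. The remaining $144,000 passes to the descendants.
No child survives, so the initial division is made at the grandchildren's generation.
The descendants' portion ($144,000) is divided into 6 shares of $24,000: Tavita, Ruthie, Teodor, Maeve, Faisal, and Mireille each take $24,000.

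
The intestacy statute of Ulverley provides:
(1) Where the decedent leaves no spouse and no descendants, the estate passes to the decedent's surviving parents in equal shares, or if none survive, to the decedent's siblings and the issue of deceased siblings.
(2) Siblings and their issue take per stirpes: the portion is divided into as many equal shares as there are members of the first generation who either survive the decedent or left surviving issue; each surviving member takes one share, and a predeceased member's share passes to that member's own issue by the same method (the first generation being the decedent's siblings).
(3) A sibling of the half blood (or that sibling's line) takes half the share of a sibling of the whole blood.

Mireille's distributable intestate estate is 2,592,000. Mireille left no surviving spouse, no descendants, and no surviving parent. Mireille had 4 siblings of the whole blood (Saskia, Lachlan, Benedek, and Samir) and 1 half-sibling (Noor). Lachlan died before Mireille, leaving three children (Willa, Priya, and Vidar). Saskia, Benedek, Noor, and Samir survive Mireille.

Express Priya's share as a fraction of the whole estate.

The entire 2,592,000 passes to the siblings and their issue.
Counting each half-blood sibling's line as half a unit, there are 9/2 units in 2,592,000, so one unit is 576,000. Whole-blood lines (Saskia, Lachlan, Benedek, and Samir) take 576,000 each; half-blood lines (Noor) take 288,000 each.
Lachlan's share (576,000) is divided into 3 shares of 192,000: Willa, Priya, and Vidar each take 192,000.

Priya receives 2/27 of the estate.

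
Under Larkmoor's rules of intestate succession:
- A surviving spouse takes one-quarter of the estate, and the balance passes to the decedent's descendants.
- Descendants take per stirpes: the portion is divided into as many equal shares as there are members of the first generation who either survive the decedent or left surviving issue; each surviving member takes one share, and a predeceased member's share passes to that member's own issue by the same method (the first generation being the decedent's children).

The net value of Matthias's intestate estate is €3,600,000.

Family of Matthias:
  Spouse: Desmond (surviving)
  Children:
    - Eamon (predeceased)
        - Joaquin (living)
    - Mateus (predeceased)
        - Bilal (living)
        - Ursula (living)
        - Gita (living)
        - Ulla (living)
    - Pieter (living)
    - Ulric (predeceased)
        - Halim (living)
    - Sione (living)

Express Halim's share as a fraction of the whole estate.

Desmond takes one-quarter of €3,600,000 = €900,000. The remaining €2,700,000 passes to the descendants.
The descendants' portion (€2,700,000) is divided into 5 shares of €540,000: Pieter and Sione each take €540,000; Eamon's €540,000 share passes to Eamon's issue; Mateus's €540,000 share passes to Mateus's issue; Ulric's €540,000 share passes to Ulric's issue.
Eamon's share (€540,000) passes entirely to Joaquin.
Mateus's share (€540,000) is divided into 4 shares of €135,000: Bilal, Ursula, Gita, and Ulla each take €135,000.
Ulric's share (€540,000) passes entirely to Halim.

Halim receives 3/20 of the estate.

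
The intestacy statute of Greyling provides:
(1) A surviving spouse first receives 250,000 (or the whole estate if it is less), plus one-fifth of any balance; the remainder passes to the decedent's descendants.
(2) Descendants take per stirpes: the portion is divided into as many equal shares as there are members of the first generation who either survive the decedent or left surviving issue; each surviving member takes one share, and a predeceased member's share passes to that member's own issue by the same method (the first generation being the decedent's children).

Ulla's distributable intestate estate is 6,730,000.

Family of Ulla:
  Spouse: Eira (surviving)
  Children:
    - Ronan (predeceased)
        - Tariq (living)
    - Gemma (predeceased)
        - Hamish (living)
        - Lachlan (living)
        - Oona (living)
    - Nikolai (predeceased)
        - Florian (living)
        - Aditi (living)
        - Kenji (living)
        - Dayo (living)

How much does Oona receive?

Oona receives 576,000.

Eira first takes 250,000, leaving a balance of 6,480,000. Eira then takes one-fifth of the balance (1,296,000), for a total of 1,546,000. The remaining 5,184,000 passes to the descendants.
The descendants' portion (5,184,000) is divided into 3 shares of 1,728,000: Ronan's 1,728,000 share passes to Ronan's issue; Gemma's 1,728,000 share passes to Gemma's issue; Nikolai's 1,728,000 share passes to Nikolai's issue.
Ronan's share (1,728,000) passes entirely to Tariq.
Gemma's share (1,728,000) is divided into 3 shares of 576,000: Hamish, Lachlan, and Oona each take 576,000.
Nikolai's share (1,728,000) is divided into 4 shares of 432,000: Florian, Aditi, Kenji, and Dayo each take 432,000.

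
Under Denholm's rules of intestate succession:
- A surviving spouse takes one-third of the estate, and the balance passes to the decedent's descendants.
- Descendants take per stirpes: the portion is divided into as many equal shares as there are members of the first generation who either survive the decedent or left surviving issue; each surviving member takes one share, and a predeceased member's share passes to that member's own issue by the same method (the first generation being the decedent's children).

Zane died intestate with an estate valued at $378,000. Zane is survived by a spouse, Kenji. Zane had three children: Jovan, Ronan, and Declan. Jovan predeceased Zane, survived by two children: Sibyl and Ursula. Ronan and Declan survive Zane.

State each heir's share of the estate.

Kenji takes one-third of $378,000 = $126,000. The remaining $252,000 passes to the descendants.
The descendants' portion ($252,000) is divided into 3 shares of $84,000: Ronan and Declan each take $84,000; Jovan's $84,000 share passes to Jovan's issue.
Jovan's share ($84,000) is divided into 2 shares of $42,000: Sibyl and Ursula each take $42,000.

Kenji: $126,000; Sibyl: $42,000; Ursula: $42,000; Ronan: $84,000; Declan: $84,000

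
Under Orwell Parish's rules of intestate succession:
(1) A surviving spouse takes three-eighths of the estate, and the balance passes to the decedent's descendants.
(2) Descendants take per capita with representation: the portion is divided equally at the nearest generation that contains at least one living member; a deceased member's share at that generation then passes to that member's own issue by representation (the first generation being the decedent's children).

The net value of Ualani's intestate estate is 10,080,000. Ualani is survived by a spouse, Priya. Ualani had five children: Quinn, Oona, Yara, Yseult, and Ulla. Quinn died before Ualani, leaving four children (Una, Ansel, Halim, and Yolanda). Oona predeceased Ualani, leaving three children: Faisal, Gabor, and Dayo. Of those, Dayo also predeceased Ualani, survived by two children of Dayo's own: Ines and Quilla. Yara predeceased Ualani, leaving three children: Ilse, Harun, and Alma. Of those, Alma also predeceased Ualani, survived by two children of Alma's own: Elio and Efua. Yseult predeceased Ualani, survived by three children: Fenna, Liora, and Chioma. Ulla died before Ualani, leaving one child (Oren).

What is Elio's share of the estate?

Elio receives 225,000.

Priya takes three-eighths of 10,080,000 = 3,780,000. The remaining 6,300,000 passes to the descendants.
No child survives, so the initial division is made at the grandchildren's generation.
The descendants' portion (6,300,000) is divided into 14 shares of 450,000: Una, Ansel, Halim, Yolanda, Faisal, Gabor, Ilse, Harun, Fenna, Liora, Chioma, and Oren each take 450,000; Dayo's 450,000 share passes to Dayo's issue; Alma's 450,000 share passes to Alma's issue.
Dayo's share (450,000) is divided into 2 shares of 225,000: Ines and Quilla each take 225,000.
Alma's share (450,000) is divided into 2 shares of 225,000: Elio and Efua each take 225,000.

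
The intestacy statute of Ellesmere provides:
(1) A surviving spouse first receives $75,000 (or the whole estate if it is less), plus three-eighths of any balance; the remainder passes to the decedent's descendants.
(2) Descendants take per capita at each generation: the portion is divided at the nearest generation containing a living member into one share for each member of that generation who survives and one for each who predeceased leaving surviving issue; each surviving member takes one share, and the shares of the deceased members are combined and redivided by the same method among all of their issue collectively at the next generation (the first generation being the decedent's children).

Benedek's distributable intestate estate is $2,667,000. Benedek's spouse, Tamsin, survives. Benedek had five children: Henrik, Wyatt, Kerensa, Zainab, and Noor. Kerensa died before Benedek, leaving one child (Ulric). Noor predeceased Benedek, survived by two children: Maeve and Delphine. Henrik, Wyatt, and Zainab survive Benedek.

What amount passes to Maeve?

Tamsin first takes $75,000, leaving a balance of $2,592,000. Tamsin then takes three-eighths of the balance ($972,000), for a total of $1,047,000. The remaining $1,620,000 passes to the descendants.
The descendants' portion ($1,620,000) is divided at the children's generation into 5 shares of $324,000. Henrik, Wyatt, and Zainab each take $324,000. The 2 shares of the deceased (Kerensa and Noor) are combined into a pool of $648,000.
That pool ($648,000) is divided at the grandchildren's generation equally among Ulric, Maeve, and Delphine: $216,000 each.

Maeve receives $216,000.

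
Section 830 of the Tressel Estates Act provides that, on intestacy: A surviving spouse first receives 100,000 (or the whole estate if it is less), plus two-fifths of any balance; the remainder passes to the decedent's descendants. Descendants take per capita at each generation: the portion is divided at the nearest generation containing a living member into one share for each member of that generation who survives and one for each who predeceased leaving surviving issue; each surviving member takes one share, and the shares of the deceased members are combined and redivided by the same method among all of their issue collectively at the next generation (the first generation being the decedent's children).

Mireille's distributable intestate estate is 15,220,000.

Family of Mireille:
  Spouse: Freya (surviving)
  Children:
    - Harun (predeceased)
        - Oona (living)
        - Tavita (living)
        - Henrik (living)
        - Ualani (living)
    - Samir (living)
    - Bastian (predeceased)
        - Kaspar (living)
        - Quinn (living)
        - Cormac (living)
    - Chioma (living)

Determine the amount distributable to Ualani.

Freya first takes 100,000, leaving a balance of 15,120,000. Freya then takes two-fifths of the balance (6,048,000), for a total of 6,148,000. The remaining 9,072,000 passes to the descendants.
The descendants' portion (9,072,000) is divided at the children's generation into 4 shares of 2,268,000. Samir and Chioma each take 2,268,000. The 2 shares of the deceased (Harun and Bastian) are combined into a pool of 4,536,000.
That pool (4,536,000) is divided at the grandchildren's generation equally among Oona, Tavita, Henrik, Ualani, Kaspar, Quinn, and Cormac: 648,000 each.

Ualani receives 648,000.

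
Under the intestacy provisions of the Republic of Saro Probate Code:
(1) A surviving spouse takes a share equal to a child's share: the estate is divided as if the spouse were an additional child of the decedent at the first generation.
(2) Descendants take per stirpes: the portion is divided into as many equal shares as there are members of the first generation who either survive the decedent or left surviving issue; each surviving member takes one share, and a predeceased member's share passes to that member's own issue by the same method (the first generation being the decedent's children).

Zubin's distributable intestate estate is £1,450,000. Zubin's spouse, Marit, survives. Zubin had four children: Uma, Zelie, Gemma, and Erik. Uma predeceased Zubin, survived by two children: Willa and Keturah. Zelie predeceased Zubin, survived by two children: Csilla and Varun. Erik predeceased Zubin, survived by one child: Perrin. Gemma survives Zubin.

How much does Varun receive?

The spouse counts as an additional share at the children's level, so there are 5 primary shares of £290,000. Marit takes one such share (£290,000).
The children's combined portion (£1,160,000) is divided into 4 shares of £290,000: Gemma takes £290,000; Uma's £290,000 share passes to Uma's issue; Zelie's £290,000 share passes to Zelie's issue; Erik's £290,000 share passes to Erik's issue.
Uma's share (£290,000) is divided into 2 shares of £145,000: Willa and Keturah each take £145,000.
Zelie's share (£290,000) is divided into 2 shares of £145,000: Csilla and Varun each take £145,000.
Erik's share (£290,000) passes entirely to Perrin.

Varun receives £145,000.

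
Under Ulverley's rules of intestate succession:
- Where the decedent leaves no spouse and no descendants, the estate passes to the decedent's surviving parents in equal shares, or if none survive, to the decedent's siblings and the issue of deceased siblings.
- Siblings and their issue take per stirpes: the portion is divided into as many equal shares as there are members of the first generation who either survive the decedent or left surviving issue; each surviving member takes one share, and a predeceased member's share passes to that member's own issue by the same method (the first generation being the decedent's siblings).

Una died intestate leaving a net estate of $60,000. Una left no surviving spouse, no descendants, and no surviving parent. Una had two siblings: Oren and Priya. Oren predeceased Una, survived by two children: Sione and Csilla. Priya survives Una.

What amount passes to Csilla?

Csilla receives $15,000.

The entire $60,000 passes to the siblings and their issue.
That amount ($60,000) is divided into 2 shares of $30,000: Priya takes $30,000; Oren's $30,000 share passes to Oren's issue.
Oren's share ($30,000) is divided into 2 shares of $15,000: Sione and Csilla each take $15,000.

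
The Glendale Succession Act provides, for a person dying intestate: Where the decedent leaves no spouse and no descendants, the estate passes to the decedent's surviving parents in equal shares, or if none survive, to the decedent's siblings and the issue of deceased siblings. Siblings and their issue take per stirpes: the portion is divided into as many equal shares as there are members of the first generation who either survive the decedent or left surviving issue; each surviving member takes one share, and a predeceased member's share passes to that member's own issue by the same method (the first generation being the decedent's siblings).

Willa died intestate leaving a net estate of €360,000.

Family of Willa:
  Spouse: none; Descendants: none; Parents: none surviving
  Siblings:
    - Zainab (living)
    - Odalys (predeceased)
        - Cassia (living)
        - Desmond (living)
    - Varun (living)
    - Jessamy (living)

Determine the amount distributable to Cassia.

Cassia receives €45,000.

The entire €360,000 passes to the siblings and their issue.
That amount (€360,000) is divided into 4 shares of €90,000: Zainab, Varun, and Jessamy each take €90,000; Odalys's €90,000 share passes to Odalys's issue.
Odalys's share (€90,000) is divided into 2 shares of €45,000: Cassia and Desmond each take €45,000.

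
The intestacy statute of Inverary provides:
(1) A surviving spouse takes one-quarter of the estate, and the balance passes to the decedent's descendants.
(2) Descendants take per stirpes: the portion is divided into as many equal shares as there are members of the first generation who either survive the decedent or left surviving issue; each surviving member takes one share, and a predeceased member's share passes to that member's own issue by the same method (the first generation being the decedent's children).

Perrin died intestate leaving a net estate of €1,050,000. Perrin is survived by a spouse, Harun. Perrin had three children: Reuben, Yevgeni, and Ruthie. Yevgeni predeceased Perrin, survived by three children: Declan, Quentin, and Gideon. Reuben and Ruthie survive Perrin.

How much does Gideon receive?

Gideon receives €87,500.

Harun takes one-quarter of €1,050,000 = €262,500. The remaining €787,500 passes to the descendants.
The descendants' portion (€787,500) is divided into 3 shares of €262,500: Reuben and Ruthie each take €262,500; Yevgeni's €262,500 share passes to Yevgeni's issue.
Yevgeni's share (€262,500) is divided into 3 shares of €87,500: Declan, Quentin, and Gideon each take €87,500.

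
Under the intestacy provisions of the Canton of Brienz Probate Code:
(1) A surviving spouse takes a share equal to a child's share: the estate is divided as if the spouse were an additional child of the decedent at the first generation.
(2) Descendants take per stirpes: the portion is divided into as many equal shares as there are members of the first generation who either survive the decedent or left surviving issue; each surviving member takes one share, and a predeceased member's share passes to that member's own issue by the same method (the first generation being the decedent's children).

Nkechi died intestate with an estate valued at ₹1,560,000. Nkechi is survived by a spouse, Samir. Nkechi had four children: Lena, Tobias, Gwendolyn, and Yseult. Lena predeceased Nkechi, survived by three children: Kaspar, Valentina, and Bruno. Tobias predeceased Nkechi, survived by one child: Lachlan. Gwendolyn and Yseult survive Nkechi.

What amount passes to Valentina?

Valentina receives ₹104,000.

The spouse counts as an additional share at the children's level, so there are 5 primary shares of ₹312,000. Samir takes one such share (₹312,000).
The children's combined portion (₹1,248,000) is divided into 4 shares of ₹312,000: Gwendolyn and Yseult each take ₹312,000; Lena's ₹312,000 share passes to Lena's issue; Tobias's ₹312,000 share passes to Tobias's issue.
Lena's share (₹312,000) is divided into 3 shares of ₹104,000: Kaspar, Valentina, and Bruno each take ₹104,000.
Tobias's share (₹312,000) passes entirely to Lachlan.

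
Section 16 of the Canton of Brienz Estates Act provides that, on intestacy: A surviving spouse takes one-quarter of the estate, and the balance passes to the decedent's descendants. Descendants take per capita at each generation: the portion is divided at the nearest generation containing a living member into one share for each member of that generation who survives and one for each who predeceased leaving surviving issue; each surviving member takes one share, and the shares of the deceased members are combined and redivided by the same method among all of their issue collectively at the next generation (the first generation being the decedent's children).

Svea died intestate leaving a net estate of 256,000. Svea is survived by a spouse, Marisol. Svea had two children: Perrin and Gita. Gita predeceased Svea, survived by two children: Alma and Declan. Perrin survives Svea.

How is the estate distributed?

Marisol: 64,000; Perrin: 96,000; Alma: 48,000; Declan: 48,000

Marisol takes one-quarter of 256,000 = 64,000. The remaining 192,000 passes to the descendants.
The descendants' portion (192,000) is divided at the children's generation into 2 shares of 96,000. Perrin takes 96,000. The remaining share for the deceased Gita (96,000) is carried to the next generation.
That pool (96,000) is divided at the grandchildren's generation equally among Alma and Declan: 48,000 each.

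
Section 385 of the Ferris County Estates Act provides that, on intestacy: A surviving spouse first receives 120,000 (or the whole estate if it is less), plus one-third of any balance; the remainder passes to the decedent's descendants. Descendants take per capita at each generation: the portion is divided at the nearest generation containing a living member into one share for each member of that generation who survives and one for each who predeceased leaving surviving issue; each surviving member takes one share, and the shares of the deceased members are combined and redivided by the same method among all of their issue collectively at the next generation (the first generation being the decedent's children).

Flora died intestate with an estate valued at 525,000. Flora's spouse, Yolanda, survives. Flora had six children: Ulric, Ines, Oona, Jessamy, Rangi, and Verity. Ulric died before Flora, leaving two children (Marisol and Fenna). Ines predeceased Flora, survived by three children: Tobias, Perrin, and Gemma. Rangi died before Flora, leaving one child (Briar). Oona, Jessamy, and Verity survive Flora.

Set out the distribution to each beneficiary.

Yolanda first takes 120,000, leaving a balance of 405,000. Yolanda then takes one-third of the balance (135,000), for a total of 255,000. The remaining 270,000 passes to the descendants.
The descendants' portion (270,000) is divided at the children's generation into 6 shares of 45,000. Oona, Jessamy, and Verity each take 45,000. The 3 shares of the deceased (Ulric, Ines, and Rangi) are combined into a pool of 135,000.
That pool (135,000) is divided at the grandchildren's generation equally among Marisol, Fenna, Tobias, Perrin, Gemma, and Briar: 22,500 each.

Yolanda: 255,000; Marisol: 22,500; Fenna: 22,500; Tobias: 22,500; Perrin: 22,500; Gemma: 22,500; Oona: 45,000; Jessamy: 45,000; Briar: 22,500; Verity: 45,000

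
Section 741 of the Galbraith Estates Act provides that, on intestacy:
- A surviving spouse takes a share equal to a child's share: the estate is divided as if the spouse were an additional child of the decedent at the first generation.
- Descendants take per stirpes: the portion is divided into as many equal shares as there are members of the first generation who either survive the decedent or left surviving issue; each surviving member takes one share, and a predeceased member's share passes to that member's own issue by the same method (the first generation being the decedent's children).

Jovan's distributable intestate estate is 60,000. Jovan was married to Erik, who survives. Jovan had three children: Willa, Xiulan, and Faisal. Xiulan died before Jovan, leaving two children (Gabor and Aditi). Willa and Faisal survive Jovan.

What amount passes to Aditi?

The spouse counts as an additional share at the children's level, so there are 4 primary shares of 15,000. Erik takes one such share (15,000).
The children's combined portion (45,000) is divided into 3 shares of 15,000: Willa and Faisal each take 15,000; Xiulan's 15,000 share passes to Xiulan's issue.
Xiulan's share (15,000) is divided into 2 shares of 7,500: Gabor and Aditi each take 7,500.

Aditi receives 7,500.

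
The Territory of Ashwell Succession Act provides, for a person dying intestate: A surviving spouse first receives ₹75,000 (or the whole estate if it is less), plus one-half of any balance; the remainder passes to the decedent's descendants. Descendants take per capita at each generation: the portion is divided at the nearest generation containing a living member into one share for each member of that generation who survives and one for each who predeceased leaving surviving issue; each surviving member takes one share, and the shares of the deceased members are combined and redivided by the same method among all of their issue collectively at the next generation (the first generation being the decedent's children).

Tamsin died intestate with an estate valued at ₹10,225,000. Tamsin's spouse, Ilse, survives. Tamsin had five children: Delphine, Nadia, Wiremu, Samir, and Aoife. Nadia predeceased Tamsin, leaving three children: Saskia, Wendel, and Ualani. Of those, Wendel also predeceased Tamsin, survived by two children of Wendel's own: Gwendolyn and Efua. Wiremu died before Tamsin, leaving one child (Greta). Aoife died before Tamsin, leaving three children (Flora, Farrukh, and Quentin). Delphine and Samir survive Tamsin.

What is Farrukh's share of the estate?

Ilse first takes ₹75,000, leaving a balance of ₹10,150,000. Ilse then takes one-half of the balance (₹5,075,000), for a total of ₹5,150,000. The remaining ₹5,075,000 passes to the descendants.
The descendants' portion (₹5,075,000) is divided at the children's generation into 5 shares of ₹1,015,000. Delphine and Samir each take ₹1,015,000. The 3 shares of the deceased (Nadia, Wiremu, and Aoife) are combined into a pool of ₹3,045,000.
That pool (₹3,045,000) is divided at the grandchildren's generation into 7 shares of ₹435,000. Saskia, Ualani, Greta, Flora, Farrukh, and Quentin each take ₹435,000. The remaining share for the deceased Wendel (₹435,000) is carried to the next generation.
That pool (₹435,000) is divided at the great-grandchildren's generation equally among Gwendolyn and Efua: ₹217,500 each.

Farrukh receives ₹435,000.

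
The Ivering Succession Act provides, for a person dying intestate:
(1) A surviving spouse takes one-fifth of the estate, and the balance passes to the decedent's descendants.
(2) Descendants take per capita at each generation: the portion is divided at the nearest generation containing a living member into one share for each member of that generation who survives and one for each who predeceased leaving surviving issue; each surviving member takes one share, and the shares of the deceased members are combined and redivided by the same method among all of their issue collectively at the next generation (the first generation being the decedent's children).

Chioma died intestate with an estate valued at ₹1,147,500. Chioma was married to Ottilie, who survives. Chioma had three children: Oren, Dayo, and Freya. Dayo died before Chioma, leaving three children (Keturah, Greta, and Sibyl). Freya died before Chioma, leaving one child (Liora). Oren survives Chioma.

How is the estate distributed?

Ottilie takes one-fifth of ₹1,147,500 = ₹229,500. The remaining ₹918,000 passes to the descendants.
The descendants' portion (₹918,000) is divided at the children's generation into 3 shares of ₹306,000. Oren takes ₹306,000. The 2 shares of the deceased (Dayo and Freya) are combined into a pool of ₹612,000.
That pool (₹612,000) is divided at the grandchildren's generation equally among Keturah, Greta, Sibyl, and Liora: ₹153,000 each.

Ottilie: ₹229,500; Oren: ₹306,000; Keturah: ₹153,000; Greta: ₹153,000; Sibyl: ₹153,000; Liora: ₹153,000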